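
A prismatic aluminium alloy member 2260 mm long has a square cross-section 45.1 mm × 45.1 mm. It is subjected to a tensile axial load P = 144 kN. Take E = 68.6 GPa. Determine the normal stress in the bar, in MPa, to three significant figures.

A = 2034 mm².
σ = N/A = 144000/2034 = 70.8 MPa.

70.8 MPa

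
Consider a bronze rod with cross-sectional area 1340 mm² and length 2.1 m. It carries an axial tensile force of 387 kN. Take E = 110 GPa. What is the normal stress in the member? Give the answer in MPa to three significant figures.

289 MPa

σ = N/A = 387000/1340 = 288.8 MPa.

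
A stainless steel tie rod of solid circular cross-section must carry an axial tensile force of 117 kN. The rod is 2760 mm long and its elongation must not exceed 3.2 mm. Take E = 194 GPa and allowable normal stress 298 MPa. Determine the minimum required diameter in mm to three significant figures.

25.7 mm

Required area A ≥ P/σ_allow = 117000/298 = 392.6 mm².
For a solid circular section, d ≥ √(4A/π) = 22.36 mm.
Elongation limit: A ≥ PL/(Eδ_allow) = 117000·2760/(194000·3.2) = 520.2 mm² ⇒ d ≥ 25.74 mm.
The elongation limit governs.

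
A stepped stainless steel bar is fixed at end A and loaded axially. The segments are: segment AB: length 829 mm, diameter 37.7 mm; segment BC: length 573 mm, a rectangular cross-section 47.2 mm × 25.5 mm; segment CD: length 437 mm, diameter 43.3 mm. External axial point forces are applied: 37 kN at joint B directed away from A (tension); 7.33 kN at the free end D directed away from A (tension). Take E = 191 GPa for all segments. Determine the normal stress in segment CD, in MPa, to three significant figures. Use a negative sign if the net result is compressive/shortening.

4.98 MPa

Internal axial forces (sectioning from the free end, tension +): N_CD = 7.33 kN, N_BC = 7.33 kN, N_AB = 44.33 kN.
A_CD = 1473 mm².
σ_CD = N_CD/A_CD = 7330/1473 = 4.978 MPa.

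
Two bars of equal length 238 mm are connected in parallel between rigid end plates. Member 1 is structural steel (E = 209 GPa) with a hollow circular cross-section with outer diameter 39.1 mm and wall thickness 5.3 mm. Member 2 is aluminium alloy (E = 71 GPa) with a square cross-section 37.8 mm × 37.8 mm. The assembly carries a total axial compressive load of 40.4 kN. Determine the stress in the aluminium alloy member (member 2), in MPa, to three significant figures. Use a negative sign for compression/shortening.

-13.1 MPa

A_1 = 562.8 mm².
A_2 = 1429 mm².
Equal strain + equilibrium ⇒ each member carries load in proportion to AE: A₁E₁ = 117600000 N, A₂E₂ = 101400000 N, ΣAE = 219100000 N.
σ₂ = P·E₂/ΣAE = -40400·71000/219100000 = -13.09 MPa.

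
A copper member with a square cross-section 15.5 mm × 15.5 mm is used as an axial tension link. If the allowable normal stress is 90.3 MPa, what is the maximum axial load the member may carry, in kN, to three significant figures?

A = 240.2 mm².
P_max = σ_allow · A = 90.3 · 240.2 = 21690 N = 21.69 kN.

21.7 kN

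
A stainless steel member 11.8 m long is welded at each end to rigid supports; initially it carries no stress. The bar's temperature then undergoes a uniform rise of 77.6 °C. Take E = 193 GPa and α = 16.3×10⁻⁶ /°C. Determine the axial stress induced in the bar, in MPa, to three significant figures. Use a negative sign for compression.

Free thermal expansion αLΔT = 16.3e-6 · 11800 · 77.6 = 14.93 mm.
The walls impose strain ε = −(14.93)/11800 = -1.2649e-03; σ = Eε = 193000 · -1.2649e-03 = -244.1 MPa.

-244 MPa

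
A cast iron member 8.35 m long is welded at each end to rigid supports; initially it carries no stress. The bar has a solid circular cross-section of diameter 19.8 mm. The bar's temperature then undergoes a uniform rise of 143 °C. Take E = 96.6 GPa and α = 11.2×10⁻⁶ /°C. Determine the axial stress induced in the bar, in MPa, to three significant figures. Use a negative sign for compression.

Free thermal expansion αLΔT = 11.2e-6 · 8350 · 143 = 13.37 mm.
The walls impose strain ε = −(13.37)/8350 = -1.6016e-03; σ = Eε = 96600 · -1.6016e-03 = -154.7 MPa.

-155 MPa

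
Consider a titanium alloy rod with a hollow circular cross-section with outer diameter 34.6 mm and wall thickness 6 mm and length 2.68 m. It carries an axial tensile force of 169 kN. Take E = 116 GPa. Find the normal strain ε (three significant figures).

A = 539.1 mm².
σ = N/A = 313.5 MPa; ε = σ/E = 313.5/116000 = 2.702e-03.

0.00270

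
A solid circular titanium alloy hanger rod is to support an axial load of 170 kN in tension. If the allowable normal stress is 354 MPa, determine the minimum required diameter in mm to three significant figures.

24.7 mm

Required area A ≥ P/σ_allow = 170000/354 = 480.2 mm².
For a solid circular section, d ≥ √(4A/π) = 24.73 mm.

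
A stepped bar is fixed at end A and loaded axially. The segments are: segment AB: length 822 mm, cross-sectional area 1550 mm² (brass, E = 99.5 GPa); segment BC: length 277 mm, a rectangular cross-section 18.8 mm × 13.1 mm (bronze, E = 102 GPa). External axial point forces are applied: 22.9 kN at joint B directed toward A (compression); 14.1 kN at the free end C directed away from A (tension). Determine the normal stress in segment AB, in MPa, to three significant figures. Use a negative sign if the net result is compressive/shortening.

-5.68 MPa

Internal axial forces (sectioning from the free end, tension +): N_BC = 14.1 kN, N_AB = -8.8 kN.
σ_AB = N_AB/A_AB = -8800/1550 = -5.677 MPa.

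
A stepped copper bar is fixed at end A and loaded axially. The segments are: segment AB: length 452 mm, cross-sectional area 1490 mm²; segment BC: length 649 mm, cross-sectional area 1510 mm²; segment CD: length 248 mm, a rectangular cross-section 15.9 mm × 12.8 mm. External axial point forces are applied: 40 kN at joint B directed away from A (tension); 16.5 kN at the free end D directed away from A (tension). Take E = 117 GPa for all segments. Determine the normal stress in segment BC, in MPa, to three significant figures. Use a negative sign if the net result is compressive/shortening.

10.9 MPa

Internal axial forces (sectioning from the free end, tension +): N_CD = 16.5 kN, N_BC = 16.5 kN, N_AB = 56.5 kN.
σ_BC = N_BC/A_BC = 16500/1510 = 10.93 MPa.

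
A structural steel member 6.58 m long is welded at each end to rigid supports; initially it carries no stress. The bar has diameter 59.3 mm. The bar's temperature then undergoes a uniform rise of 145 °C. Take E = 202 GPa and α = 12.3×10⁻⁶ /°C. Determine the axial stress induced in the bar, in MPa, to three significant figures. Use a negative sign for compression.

Free thermal expansion αLΔT = 12.3e-6 · 6580 · 145 = 11.74 mm.
The walls impose strain ε = −(11.74)/6580 = -1.7835e-03; σ = Eε = 202000 · -1.7835e-03 = -360.3 MPa.

-360 MPa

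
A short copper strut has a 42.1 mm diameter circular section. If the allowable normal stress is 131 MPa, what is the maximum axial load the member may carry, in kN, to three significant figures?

A = 1392 mm².
P_max = σ_allow · A = 131 · 1392 = 182400 N = 182.4 kN.

182 kN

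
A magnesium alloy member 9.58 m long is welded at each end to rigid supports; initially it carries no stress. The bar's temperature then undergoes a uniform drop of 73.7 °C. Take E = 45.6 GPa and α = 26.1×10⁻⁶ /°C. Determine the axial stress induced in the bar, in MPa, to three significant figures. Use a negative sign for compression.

87.7 MPa

Free thermal expansion αLΔT = 26.1e-6 · 9580 · -73.7 = -18.43 mm.
The walls impose strain ε = −(-18.43)/9580 = 1.9236e-03; σ = Eε = 45600 · 1.9236e-03 = 87.71 MPa.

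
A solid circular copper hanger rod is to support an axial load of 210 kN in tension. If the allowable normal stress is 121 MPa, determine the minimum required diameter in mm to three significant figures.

Required area A ≥ P/σ_allow = 210000/121 = 1736 mm².
For a solid circular section, d ≥ √(4A/π) = 47.01 mm.

47.0 mm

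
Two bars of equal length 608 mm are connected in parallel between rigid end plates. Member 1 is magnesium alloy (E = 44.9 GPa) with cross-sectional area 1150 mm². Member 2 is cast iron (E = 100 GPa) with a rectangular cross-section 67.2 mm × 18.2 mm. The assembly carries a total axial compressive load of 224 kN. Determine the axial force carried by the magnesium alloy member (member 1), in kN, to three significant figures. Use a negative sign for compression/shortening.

-66.5 kN

A_2 = 1223 mm².
Equal strain + equilibrium ⇒ each member carries load in proportion to AE: A₁E₁ = 51640000 N, A₂E₂ = 122300000 N, ΣAE = 173900000 N.
F₁ = P·A₁E₁/ΣAE = -224000·51640000/173900000 = -66500 N.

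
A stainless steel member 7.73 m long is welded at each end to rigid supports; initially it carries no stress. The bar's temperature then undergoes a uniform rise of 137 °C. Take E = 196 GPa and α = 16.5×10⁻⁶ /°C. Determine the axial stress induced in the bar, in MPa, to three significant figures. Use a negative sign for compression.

-443 MPa

Free thermal expansion αLΔT = 16.5e-6 · 7730 · 137 = 17.47 mm.
The walls impose strain ε = −(17.47)/7730 = -2.2605e-03; σ = Eε = 196000 · -2.2605e-03 = -443.1 MPa.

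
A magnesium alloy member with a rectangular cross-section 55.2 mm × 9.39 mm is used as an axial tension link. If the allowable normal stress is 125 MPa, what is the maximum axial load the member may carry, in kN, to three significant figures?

64.8 kN

A = 518.3 mm².
P_max = σ_allow · A = 125 · 518.3 = 64790 N = 64.79 kN.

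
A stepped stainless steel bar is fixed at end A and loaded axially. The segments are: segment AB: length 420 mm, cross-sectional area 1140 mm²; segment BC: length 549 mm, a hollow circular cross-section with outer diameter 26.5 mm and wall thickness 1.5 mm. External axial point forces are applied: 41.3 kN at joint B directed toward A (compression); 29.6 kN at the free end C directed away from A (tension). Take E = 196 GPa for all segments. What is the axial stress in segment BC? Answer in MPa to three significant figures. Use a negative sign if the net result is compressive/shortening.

251 MPa

Internal axial forces (sectioning from the free end, tension +): N_BC = 29.6 kN, N_AB = -11.7 kN.
A_BC = 117.8 mm².
σ_BC = N_BC/A_BC = 29600/117.8 = 251.3 MPa.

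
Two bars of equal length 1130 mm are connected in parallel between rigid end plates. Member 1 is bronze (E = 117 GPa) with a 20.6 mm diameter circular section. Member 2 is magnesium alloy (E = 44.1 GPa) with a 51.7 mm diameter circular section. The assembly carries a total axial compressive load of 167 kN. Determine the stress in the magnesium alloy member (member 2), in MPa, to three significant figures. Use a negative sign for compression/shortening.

A_1 = 333.3 mm².
A_2 = 2099 mm².
Equal strain + equilibrium ⇒ each member carries load in proportion to AE: A₁E₁ = 39000000 N, A₂E₂ = 92580000 N, ΣAE = 131600000 N.
σ₂ = P·E₂/ΣAE = -167000·44100/131600000 = -55.97 MPa.

-56.0 MPa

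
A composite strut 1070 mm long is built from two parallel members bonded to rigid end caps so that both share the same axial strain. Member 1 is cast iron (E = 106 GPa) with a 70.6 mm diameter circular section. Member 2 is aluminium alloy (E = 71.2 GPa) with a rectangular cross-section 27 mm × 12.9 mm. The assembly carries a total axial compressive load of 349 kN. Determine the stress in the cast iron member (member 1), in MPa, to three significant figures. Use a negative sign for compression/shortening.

A_1 = 3915 mm².
A_2 = 348.3 mm².
Equal strain + equilibrium ⇒ each member carries load in proportion to AE: A₁E₁ = 415000000 N, A₂E₂ = 24800000 N, ΣAE = 439800000 N.
σ₁ = P·E₁/ΣAE = -349000·106000/439800000 = -84.12 MPa.

-84.1 MPa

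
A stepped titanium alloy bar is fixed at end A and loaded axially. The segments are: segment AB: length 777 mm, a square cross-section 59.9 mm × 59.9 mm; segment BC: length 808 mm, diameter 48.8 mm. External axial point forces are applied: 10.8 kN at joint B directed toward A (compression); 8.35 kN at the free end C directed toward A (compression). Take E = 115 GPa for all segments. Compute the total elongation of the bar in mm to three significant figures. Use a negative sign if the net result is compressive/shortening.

-0.0674 mm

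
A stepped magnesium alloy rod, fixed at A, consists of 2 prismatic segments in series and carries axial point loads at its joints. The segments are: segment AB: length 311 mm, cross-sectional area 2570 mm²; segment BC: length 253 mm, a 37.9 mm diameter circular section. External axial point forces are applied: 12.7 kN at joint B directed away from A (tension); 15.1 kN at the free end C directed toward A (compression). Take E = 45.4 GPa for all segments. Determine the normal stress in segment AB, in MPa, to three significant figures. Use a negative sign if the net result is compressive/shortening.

Internal axial forces (sectioning from the free end, tension +): N_BC = -15.1 kN, N_AB = -2.4 kN.
σ_AB = N_AB/A_AB = -2400/2570 = -0.9339 MPa.

-0.934 MPa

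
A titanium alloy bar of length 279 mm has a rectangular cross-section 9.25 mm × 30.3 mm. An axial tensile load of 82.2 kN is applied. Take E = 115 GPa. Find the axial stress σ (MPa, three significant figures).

A = 280.3 mm².
σ = N/A = 82200/280.3 = 293.3 MPa.

293 MPa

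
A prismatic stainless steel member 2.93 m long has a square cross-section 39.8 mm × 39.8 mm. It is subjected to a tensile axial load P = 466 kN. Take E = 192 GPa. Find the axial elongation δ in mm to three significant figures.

4.49 mm

A = 1584 mm².
δ_mech = NL/(AE) = 466000·2930/(1584·192000) = 4.489 mm.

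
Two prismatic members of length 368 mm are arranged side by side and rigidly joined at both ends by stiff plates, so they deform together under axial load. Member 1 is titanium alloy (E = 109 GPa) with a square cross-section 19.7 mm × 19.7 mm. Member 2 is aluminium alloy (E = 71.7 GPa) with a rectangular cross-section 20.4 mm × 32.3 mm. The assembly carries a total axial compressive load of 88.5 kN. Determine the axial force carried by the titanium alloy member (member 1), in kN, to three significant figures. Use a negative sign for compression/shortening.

-41.8 kN

A_1 = 388.1 mm².
A_2 = 658.9 mm².
Equal strain + equilibrium ⇒ each member carries load in proportion to AE: A₁E₁ = 42300000 N, A₂E₂ = 47240000 N, ΣAE = 89550000 N.
F₁ = P·A₁E₁/ΣAE = -88500·42300000/89550000 = -41810 N.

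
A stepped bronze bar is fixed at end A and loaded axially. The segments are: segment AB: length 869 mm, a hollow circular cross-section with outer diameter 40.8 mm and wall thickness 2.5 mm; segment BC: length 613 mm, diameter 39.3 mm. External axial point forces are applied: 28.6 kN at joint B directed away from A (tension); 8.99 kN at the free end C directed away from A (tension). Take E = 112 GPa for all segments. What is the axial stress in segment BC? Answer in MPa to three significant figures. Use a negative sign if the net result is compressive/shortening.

7.41 MPa

Internal axial forces (sectioning from the free end, tension +): N_BC = 8.99 kN, N_AB = 37.59 kN.
A_BC = 1213 mm².
σ_BC = N_BC/A_BC = 8990/1213 = 7.411 MPa.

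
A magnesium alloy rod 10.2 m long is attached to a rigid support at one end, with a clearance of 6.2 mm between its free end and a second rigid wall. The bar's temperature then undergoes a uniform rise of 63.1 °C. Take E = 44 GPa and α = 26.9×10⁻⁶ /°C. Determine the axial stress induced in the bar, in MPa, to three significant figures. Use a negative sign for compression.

Free thermal expansion αLΔT = 26.9e-6 · 10200 · 63.1 = 17.31 mm.
The walls engage after the gap closes; constrained expansion = 17.31 − 6.2 = 11.11 mm.
The walls impose strain ε = −(11.11)/10200 = -1.0895e-03; σ = Eε = 44000 · -1.0895e-03 = -47.94 MPa.

-47.9 MPa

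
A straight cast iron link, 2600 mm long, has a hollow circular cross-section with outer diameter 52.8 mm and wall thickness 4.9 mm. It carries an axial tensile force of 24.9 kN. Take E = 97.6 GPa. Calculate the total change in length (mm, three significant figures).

0.900 mm

A = 737.4 mm².
δ_mech = NL/(AE) = 24900·2600/(737.4·97600) = 0.8996 mm.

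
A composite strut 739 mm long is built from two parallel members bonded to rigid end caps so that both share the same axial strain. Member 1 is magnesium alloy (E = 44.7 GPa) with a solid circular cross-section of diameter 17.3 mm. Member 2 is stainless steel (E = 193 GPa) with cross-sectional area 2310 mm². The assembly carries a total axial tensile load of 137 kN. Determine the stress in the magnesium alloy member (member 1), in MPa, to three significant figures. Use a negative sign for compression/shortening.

A_1 = 235.1 mm².
Equal strain + equilibrium ⇒ each member carries load in proportion to AE: A₁E₁ = 10510000 N, A₂E₂ = 445800000 N, ΣAE = 456300000 N.
σ₁ = P·E₁/ΣAE = 137000·44700/456300000 = 13.42 MPa.

13.4 MPa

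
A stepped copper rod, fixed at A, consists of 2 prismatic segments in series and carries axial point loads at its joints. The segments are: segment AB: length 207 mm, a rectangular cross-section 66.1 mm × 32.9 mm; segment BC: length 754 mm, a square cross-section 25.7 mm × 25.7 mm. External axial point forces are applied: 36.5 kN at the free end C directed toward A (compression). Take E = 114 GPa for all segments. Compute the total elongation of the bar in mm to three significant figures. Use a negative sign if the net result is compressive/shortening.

Internal axial forces (sectioning from the free end, tension +): N_BC = -36.5 kN, N_AB = -36.5 kN.
A_AB = 2175 mm².
A_BC = 660.5 mm².
δ_AB = -36500·207/(2175·114000) = -0.03048 mm
δ_BC = -36500·754/(660.5·114000) = -0.3655 mm
δ = Σδ_i = -0.396 mm.

-0.396 mm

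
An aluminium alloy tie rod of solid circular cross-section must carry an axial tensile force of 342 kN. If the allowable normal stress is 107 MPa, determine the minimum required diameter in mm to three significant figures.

Required area A ≥ P/σ_allow = 342000/107 = 3196 mm².
For a solid circular section, d ≥ √(4A/π) = 63.79 mm.

63.8 mm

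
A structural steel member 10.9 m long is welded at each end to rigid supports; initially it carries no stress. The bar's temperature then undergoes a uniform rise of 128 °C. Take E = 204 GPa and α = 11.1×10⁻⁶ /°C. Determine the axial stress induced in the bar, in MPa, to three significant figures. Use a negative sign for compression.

Free thermal expansion αLΔT = 11.1e-6 · 10900 · 128 = 15.49 mm.
The walls impose strain ε = −(15.49)/10900 = -1.4208e-03; σ = Eε = 204000 · -1.4208e-03 = -289.8 MPa.

-290 MPa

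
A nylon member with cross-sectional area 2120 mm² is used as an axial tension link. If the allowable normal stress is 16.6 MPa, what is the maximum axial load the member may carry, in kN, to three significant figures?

P_max = σ_allow · A = 16.6 · 2120 = 35190 N = 35.19 kN.

35.2 kN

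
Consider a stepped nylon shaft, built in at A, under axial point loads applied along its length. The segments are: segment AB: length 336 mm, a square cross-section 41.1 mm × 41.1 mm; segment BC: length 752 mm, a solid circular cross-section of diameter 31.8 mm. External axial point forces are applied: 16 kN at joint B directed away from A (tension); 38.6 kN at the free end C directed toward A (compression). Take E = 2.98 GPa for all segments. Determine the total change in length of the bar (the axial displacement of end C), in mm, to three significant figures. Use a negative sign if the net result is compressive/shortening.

Internal axial forces (sectioning from the free end, tension +): N_BC = -38.6 kN, N_AB = -22.6 kN.
A_AB = 1689 mm².
A_BC = 794.2 mm².
δ_AB = -22600·336/(1689·2980) = -1.509 mm
δ_BC = -38600·752/(794.2·2980) = -12.26 mm
δ = Σδ_i = -13.77 mm.

-13.8 mm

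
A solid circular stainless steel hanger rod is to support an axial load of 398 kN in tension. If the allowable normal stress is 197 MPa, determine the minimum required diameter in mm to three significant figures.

50.7 mm

Required area A ≥ P/σ_allow = 398000/197 = 2020 mm².
For a solid circular section, d ≥ √(4A/π) = 50.72 mm.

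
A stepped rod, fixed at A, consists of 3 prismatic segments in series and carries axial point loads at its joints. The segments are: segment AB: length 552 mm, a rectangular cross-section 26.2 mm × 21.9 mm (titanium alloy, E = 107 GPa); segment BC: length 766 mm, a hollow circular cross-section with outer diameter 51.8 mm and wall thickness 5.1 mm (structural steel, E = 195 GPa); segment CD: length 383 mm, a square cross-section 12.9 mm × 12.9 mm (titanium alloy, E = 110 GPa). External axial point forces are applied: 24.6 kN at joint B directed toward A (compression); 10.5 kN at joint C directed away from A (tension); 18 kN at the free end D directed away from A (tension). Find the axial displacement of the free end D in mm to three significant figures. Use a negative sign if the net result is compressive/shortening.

Internal axial forces (sectioning from the free end, tension +): N_CD = 18 kN, N_BC = 28.5 kN, N_AB = 3.9 kN.
A_AB = 573.8 mm².
A_BC = 748.2 mm².
A_CD = 166.4 mm².
δ_AB = 3900·552/(573.8·107000) = 0.03507 mm
δ_BC = 28500·766/(748.2·195000) = 0.1496 mm
δ_CD = 18000·383/(166.4·110000) = 0.3766 mm
δ = Σδ_i = 0.5613 mm.

0.561 mm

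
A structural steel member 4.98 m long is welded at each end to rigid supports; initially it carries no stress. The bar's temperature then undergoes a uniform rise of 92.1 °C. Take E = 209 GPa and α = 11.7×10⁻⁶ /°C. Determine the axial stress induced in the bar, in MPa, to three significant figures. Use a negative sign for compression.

-225 MPa

Free thermal expansion αLΔT = 11.7e-6 · 4980 · 92.1 = 5.366 mm.
The walls impose strain ε = −(5.366)/4980 = -1.0776e-03; σ = Eε = 209000 · -1.0776e-03 = -225.2 MPa.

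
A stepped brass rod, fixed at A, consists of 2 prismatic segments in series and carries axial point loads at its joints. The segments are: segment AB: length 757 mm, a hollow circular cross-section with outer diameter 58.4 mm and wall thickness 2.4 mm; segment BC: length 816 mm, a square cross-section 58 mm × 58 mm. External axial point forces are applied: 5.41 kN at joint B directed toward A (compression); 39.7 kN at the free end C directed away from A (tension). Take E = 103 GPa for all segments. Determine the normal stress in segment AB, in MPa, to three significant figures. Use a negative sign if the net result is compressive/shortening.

81.2 MPa

Internal axial forces (sectioning from the free end, tension +): N_BC = 39.7 kN, N_AB = 34.29 kN.
A_AB = 422.2 mm².
σ_AB = N_AB/A_AB = 34290/422.2 = 81.21 MPa.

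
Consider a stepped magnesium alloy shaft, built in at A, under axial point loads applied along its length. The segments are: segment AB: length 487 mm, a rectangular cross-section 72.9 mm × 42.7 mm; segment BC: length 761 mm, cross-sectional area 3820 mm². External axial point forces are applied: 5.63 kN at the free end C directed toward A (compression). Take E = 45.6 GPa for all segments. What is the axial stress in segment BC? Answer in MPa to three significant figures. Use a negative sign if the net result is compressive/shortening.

-1.47 MPa

Internal axial forces (sectioning from the free end, tension +): N_BC = -5.63 kN, N_AB = -5.63 kN.
σ_BC = N_BC/A_BC = -5630/3820 = -1.474 MPa.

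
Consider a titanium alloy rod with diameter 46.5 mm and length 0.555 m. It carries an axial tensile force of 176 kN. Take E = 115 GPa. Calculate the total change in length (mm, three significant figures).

A = 1698 mm².
δ_mech = NL/(AE) = 176000·555/(1698·115000) = 0.5002 mm.

0.500 mm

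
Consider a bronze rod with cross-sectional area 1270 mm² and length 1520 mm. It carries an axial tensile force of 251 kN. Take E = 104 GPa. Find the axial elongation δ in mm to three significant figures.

2.89 mm

δ_mech = NL/(AE) = 251000·1520/(1270·104000) = 2.889 mm.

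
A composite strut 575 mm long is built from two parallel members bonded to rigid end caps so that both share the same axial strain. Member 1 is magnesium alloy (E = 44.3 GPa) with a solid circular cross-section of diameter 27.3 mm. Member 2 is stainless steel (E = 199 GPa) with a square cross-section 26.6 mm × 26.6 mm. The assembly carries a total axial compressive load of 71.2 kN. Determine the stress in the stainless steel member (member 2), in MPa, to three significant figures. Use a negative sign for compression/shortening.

A_1 = 585.3 mm².
A_2 = 707.6 mm².
Equal strain + equilibrium ⇒ each member carries load in proportion to AE: A₁E₁ = 25930000 N, A₂E₂ = 140800000 N, ΣAE = 166700000 N.
σ₂ = P·E₂/ΣAE = -71200·199000/166700000 = -84.98 MPa.

-85.0 MPa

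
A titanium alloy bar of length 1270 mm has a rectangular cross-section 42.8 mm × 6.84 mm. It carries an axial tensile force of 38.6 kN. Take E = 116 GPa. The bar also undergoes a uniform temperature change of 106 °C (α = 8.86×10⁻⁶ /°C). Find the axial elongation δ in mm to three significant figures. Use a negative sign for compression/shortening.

A = 292.8 mm².
δ_mech = NL/(AE) = 38600·1270/(292.8·116000) = 1.444 mm.
δ_thermal = αLΔT = 8.86e-6·1270·106 = 1.193 mm.
δ = δ_mech + δ_thermal = 2.636 mm.

2.64 mm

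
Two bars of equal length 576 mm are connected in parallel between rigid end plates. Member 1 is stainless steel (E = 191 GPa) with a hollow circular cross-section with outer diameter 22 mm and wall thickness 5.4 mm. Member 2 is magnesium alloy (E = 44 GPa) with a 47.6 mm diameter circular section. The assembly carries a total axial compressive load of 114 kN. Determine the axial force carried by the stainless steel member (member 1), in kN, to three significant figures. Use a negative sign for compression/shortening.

-46.4 kN

A_1 = 281.6 mm².
A_2 = 1780 mm².
Equal strain + equilibrium ⇒ each member carries load in proportion to AE: A₁E₁ = 53790000 N, A₂E₂ = 78300000 N, ΣAE = 132100000 N.
F₁ = P·A₁E₁/ΣAE = -114000·53790000/132100000 = -46420 N.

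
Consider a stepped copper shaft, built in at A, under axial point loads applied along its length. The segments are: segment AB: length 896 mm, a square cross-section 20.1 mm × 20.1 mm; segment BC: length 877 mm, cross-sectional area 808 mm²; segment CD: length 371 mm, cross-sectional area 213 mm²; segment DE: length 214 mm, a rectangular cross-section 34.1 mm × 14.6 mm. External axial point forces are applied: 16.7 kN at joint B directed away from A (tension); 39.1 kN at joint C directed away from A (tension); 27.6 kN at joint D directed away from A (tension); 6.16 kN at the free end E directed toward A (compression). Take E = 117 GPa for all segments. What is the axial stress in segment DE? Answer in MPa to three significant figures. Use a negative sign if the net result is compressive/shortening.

-12.4 MPa

Internal axial forces (sectioning from the free end, tension +): N_DE = -6.16 kN, N_CD = 21.44 kN, N_BC = 60.54 kN, N_AB = 77.24 kN.
A_DE = 497.9 mm².
σ_DE = N_DE/A_DE = -6160/497.9 = -12.37 MPa.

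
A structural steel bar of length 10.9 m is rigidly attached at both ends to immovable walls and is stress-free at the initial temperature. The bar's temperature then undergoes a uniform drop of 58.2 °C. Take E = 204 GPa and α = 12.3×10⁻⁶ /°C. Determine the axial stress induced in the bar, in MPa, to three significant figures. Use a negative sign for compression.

Free thermal expansion αLΔT = 12.3e-6 · 10900 · -58.2 = -7.803 mm.
The walls impose strain ε = −(-7.803)/10900 = 7.1586e-04; σ = Eε = 204000 · 7.1586e-04 = 146 MPa.

146 MPa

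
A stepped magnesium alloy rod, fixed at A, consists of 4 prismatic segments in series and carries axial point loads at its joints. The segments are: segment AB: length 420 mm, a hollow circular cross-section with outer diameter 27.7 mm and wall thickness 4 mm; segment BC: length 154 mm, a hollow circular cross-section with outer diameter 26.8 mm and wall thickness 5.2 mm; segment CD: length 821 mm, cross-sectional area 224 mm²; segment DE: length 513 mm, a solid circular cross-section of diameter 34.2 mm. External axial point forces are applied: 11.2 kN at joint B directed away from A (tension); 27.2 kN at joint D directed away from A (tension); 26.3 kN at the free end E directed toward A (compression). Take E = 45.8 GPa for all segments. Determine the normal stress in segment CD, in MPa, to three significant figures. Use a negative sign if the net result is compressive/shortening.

4.02 MPa

Internal axial forces (sectioning from the free end, tension +): N_DE = -26.3 kN, N_CD = 0.9 kN, N_BC = 0.9 kN, N_AB = 12.1 kN.
σ_CD = N_CD/A_CD = 900/224 = 4.018 MPa.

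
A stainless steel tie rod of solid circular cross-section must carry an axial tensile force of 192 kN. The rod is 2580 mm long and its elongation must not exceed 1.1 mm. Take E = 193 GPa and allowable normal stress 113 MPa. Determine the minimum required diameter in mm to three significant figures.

Required area A ≥ P/σ_allow = 192000/113 = 1699 mm².
For a solid circular section, d ≥ √(4A/π) = 46.51 mm.
Elongation limit: A ≥ PL/(Eδ_allow) = 192000·2580/(193000·1.1) = 2333 mm² ⇒ d ≥ 54.51 mm.
The elongation limit governs.

54.5 mm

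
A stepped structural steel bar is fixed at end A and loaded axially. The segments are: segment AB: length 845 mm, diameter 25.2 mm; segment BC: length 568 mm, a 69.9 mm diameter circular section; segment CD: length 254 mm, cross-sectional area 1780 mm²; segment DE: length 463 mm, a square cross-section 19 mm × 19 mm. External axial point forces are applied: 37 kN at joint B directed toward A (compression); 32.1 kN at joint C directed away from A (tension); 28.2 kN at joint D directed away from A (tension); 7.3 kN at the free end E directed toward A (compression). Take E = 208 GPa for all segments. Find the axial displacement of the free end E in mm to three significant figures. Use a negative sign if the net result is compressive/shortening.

0.137 mm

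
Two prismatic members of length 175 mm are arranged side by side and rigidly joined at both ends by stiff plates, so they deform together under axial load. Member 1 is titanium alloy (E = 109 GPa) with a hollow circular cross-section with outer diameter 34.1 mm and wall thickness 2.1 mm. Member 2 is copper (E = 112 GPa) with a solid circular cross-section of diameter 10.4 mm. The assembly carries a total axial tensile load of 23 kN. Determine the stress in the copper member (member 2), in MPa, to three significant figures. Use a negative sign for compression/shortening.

A_1 = 211.1 mm².
A_2 = 84.95 mm².
Equal strain + equilibrium ⇒ each member carries load in proportion to AE: A₁E₁ = 23010000 N, A₂E₂ = 9514000 N, ΣAE = 32530000 N.
σ₂ = P·E₂/ΣAE = 23000·112000/32530000 = 79.2 MPa.

79.2 MPa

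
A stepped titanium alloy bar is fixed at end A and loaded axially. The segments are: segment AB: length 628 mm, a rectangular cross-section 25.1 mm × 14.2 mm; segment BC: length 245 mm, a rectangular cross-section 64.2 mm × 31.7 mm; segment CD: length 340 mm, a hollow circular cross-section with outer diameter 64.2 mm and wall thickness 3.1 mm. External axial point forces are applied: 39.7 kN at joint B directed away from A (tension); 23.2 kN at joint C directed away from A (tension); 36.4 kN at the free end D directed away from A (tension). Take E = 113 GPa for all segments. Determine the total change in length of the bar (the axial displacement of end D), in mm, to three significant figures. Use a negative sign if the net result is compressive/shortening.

1.80 mm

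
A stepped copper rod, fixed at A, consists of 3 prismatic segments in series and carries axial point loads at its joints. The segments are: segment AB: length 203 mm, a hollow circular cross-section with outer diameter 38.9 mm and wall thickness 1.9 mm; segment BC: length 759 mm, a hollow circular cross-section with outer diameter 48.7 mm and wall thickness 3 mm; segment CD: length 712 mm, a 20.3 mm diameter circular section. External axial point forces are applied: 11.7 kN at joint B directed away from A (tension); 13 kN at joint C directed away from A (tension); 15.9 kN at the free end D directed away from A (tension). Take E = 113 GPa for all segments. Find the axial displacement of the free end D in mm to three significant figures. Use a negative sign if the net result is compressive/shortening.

Internal axial forces (sectioning from the free end, tension +): N_CD = 15.9 kN, N_BC = 28.9 kN, N_AB = 40.6 kN.
A_AB = 220.9 mm².
A_BC = 430.7 mm².
A_CD = 323.7 mm².
δ_AB = 40600·203/(220.9·113000) = 0.3302 mm
δ_BC = 28900·759/(430.7·113000) = 0.4507 mm
δ_CD = 15900·712/(323.7·113000) = 0.3095 mm
δ = Σδ_i = 1.09 mm.

1.09 mm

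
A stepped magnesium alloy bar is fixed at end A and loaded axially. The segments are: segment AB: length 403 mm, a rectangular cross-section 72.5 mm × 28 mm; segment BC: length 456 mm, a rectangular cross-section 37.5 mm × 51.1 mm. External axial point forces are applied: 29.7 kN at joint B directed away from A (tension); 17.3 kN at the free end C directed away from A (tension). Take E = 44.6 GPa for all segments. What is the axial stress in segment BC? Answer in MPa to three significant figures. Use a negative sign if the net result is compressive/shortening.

Internal axial forces (sectioning from the free end, tension +): N_BC = 17.3 kN, N_AB = 47 kN.
A_BC = 1916 mm².
σ_BC = N_BC/A_BC = 17300/1916 = 9.028 MPa.

9.03 MPa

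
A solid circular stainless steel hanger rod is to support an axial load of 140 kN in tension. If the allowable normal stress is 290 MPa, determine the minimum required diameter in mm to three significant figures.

Required area A ≥ P/σ_allow = 140000/290 = 482.8 mm².
For a solid circular section, d ≥ √(4A/π) = 24.79 mm.

24.8 mm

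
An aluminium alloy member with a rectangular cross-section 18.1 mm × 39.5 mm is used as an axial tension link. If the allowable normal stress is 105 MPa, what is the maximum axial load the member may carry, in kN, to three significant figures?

75.1 kN

A = 715 mm².
P_max = σ_allow · A = 105 · 715 = 75070 N = 75.07 kN.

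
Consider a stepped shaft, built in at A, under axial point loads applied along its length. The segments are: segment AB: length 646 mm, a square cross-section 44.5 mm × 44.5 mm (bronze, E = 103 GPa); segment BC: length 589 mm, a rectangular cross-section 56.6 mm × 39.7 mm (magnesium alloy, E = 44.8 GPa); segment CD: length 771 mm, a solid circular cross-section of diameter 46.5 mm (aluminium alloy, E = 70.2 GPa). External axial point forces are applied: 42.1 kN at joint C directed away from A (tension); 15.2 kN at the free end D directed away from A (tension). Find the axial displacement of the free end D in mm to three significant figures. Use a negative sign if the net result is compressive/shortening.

0.615 mm

Internal axial forces (sectioning from the free end, tension +): N_CD = 15.2 kN, N_BC = 57.3 kN, N_AB = 57.3 kN.
A_AB = 1980 mm².
A_BC = 2247 mm².
A_CD = 1698 mm².
δ_AB = 57300·646/(1980·103000) = 0.1815 mm
δ_BC = 57300·589/(2247·44800) = 0.3353 mm
δ_CD = 15200·771/(1698·70200) = 0.0983 mm
δ = Σδ_i = 0.615 mm.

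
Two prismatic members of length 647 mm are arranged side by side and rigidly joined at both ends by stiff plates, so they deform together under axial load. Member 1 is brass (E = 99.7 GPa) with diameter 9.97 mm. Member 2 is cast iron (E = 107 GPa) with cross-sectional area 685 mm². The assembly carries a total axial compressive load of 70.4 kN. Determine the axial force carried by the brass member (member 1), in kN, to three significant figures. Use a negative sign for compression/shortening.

-6.76 kN

A_1 = 78.07 mm².
Equal strain + equilibrium ⇒ each member carries load in proportion to AE: A₁E₁ = 7784000 N, A₂E₂ = 73300000 N, ΣAE = 81080000 N.
F₁ = P·A₁E₁/ΣAE = -70400·7784000/81080000 = -6758 N.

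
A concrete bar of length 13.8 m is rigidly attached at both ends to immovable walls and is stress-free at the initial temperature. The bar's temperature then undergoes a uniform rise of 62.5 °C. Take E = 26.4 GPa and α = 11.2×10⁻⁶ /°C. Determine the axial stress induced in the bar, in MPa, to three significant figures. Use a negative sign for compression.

-18.5 MPa

Free thermal expansion αLΔT = 11.2e-6 · 13800 · 62.5 = 9.66 mm.
The walls impose strain ε = −(9.66)/13800 = -7.0000e-04; σ = Eε = 26400 · -7.0000e-04 = -18.48 MPa.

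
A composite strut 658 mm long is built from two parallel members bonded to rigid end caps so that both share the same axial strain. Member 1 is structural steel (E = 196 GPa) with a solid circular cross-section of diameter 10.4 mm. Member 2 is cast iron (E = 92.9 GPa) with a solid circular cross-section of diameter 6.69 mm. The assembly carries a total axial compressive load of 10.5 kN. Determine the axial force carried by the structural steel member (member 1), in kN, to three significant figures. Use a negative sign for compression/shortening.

A_1 = 84.95 mm².
A_2 = 35.15 mm².
Equal strain + equilibrium ⇒ each member carries load in proportion to AE: A₁E₁ = 16650000 N, A₂E₂ = 3266000 N, ΣAE = 19920000 N.
F₁ = P·A₁E₁/ΣAE = -10500·16650000/19920000 = -8778 N.

-8.78 kN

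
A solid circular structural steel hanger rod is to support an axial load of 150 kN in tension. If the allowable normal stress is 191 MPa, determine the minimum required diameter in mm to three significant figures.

31.6 mm

Required area A ≥ P/σ_allow = 150000/191 = 785.3 mm².
For a solid circular section, d ≥ √(4A/π) = 31.62 mm.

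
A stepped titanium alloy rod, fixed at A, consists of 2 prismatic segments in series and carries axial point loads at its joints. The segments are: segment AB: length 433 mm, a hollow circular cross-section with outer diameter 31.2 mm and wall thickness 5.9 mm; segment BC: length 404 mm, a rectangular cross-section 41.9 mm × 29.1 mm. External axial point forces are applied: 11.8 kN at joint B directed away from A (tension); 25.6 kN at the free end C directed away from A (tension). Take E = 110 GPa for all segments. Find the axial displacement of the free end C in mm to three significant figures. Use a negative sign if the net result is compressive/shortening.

0.391 mm

Internal axial forces (sectioning from the free end, tension +): N_BC = 25.6 kN, N_AB = 37.4 kN.
A_AB = 468.9 mm².
A_BC = 1219 mm².
δ_AB = 37400·433/(468.9·110000) = 0.3139 mm
δ_BC = 25600·404/(1219·110000) = 0.07711 mm
δ = Σδ_i = 0.3911 mm.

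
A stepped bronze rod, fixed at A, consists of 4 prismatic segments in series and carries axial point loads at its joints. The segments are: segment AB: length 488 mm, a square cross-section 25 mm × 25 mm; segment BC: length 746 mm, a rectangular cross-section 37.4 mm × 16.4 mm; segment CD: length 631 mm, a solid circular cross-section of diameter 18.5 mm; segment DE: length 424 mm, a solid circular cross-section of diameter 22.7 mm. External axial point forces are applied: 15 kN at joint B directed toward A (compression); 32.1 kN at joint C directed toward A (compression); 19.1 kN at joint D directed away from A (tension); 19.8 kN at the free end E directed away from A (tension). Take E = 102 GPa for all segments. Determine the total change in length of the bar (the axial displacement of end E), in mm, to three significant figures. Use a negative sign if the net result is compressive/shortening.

Internal axial forces (sectioning from the free end, tension +): N_DE = 19.8 kN, N_CD = 38.9 kN, N_BC = 6.8 kN, N_AB = -8.2 kN.
A_AB = 625 mm².
A_BC = 613.4 mm².
A_CD = 268.8 mm².
A_DE = 404.7 mm².
δ_AB = -8200·488/(625·102000) = -0.06277 mm
δ_BC = 6800·746/(613.4·102000) = 0.08108 mm
δ_CD = 38900·631/(268.8·102000) = 0.8953 mm
δ_DE = 19800·424/(404.7·102000) = 0.2034 mm
δ = Σδ_i = 1.117 mm.

1.12 mm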